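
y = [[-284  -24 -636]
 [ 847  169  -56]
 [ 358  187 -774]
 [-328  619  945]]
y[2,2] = -774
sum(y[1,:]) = 960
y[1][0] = 847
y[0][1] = -24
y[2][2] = -774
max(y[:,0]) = 847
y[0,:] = [-284, -24, -636]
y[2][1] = 187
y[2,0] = 358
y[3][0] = -328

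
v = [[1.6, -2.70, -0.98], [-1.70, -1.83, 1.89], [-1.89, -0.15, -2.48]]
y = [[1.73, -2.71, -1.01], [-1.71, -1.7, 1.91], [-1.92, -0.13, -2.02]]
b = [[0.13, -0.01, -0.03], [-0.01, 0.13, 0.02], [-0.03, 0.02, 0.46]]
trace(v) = -2.71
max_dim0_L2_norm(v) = 3.27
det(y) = 28.74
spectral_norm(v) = 3.36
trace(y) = -1.99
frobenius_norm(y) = 5.35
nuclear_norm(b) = 0.72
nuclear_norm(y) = 9.23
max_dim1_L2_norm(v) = 3.29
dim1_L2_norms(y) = [3.37, 3.08, 2.79]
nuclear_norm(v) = 9.53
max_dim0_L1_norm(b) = 0.51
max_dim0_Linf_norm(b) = 0.46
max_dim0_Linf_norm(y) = 2.71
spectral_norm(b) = 0.46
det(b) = 0.01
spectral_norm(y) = 3.41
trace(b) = 0.72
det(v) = 31.88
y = v + b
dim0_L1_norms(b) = [0.17, 0.16, 0.51]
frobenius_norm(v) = 5.51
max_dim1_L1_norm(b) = 0.51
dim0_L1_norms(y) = [5.36, 4.54, 4.94]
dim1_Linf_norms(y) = [2.71, 1.91, 2.02]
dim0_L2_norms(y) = [3.1, 3.2, 2.96]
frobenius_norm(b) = 0.50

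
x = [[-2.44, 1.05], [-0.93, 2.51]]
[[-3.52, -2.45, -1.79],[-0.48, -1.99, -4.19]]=x @ [[1.62, 0.79, 0.02], [0.41, -0.50, -1.66]]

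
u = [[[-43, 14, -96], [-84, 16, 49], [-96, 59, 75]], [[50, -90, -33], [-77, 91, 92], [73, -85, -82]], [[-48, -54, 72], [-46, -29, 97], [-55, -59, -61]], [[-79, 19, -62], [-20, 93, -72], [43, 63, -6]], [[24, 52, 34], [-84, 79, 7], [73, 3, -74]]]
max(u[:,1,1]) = 93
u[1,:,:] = [[50, -90, -33], [-77, 91, 92], [73, -85, -82]]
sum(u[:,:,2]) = -60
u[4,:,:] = [[24, 52, 34], [-84, 79, 7], [73, 3, -74]]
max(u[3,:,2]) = -6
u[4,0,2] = 34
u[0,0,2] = -96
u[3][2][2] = -6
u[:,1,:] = [[-84, 16, 49], [-77, 91, 92], [-46, -29, 97], [-20, 93, -72], [-84, 79, 7]]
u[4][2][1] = 3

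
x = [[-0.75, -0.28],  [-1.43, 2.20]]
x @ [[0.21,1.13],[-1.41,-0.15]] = [[0.24, -0.81], [-3.4, -1.95]]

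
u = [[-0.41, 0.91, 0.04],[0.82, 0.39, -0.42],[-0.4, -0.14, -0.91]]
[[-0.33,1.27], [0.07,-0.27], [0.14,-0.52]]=u @[[0.14,-0.54], [-0.29,1.12], [-0.17,0.64]]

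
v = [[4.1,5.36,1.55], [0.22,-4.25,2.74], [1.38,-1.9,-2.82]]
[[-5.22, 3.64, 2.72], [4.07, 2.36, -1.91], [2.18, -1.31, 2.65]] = v @[[0.06, 0.62, 0.78], [-1.0, -0.02, 0.09], [-0.07, 0.78, -0.62]]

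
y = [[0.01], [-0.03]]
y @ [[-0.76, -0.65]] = [[-0.01, -0.01], [0.02, 0.02]]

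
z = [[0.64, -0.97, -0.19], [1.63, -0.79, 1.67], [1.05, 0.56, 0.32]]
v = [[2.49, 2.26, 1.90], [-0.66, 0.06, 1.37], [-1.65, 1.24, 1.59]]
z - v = [[-1.85, -3.23, -2.09], [2.29, -0.85, 0.3], [2.70, -0.68, -1.27]]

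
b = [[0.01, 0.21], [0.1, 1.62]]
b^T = [[0.01, 0.10], [0.21, 1.62]]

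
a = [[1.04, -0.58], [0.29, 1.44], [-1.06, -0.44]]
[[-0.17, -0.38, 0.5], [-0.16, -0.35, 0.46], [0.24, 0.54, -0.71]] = a @ [[-0.2, -0.45, 0.59], [-0.07, -0.15, 0.20]]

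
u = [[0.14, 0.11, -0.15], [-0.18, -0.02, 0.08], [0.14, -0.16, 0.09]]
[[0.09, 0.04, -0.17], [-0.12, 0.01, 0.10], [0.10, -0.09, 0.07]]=u @ [[0.59, -0.22, -0.24], [-0.22, 0.26, -0.25], [-0.24, -0.25, 0.7]]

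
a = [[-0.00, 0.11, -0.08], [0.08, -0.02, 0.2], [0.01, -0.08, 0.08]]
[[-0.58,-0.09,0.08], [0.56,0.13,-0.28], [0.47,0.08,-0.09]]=a @[[1.18, 3.06, -2.03],[-3.85, -1.33, 0.33],[1.92, -0.7, -0.54]]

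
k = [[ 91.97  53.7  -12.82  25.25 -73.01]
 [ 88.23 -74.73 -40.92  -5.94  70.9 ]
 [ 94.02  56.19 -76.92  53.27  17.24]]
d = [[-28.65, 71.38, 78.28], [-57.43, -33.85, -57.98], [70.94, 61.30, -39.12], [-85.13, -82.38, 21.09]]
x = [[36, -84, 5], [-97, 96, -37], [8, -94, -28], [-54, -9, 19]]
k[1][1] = -74.73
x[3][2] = 19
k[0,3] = 25.25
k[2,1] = 56.19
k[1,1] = -74.73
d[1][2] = -57.98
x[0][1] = -84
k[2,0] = 94.02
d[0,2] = 78.28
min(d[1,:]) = -57.98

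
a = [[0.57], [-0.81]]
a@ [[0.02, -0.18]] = [[0.01,-0.1], [-0.02,0.15]]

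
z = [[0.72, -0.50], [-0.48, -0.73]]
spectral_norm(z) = 0.89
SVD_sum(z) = [[0.17, -0.64], [0.15, -0.57]] + [[0.55,  0.14], [-0.63,  -0.16]]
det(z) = -0.77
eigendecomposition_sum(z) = [[0.8,-0.25], [-0.24,0.07]] + [[-0.08, -0.25], [-0.24, -0.8]]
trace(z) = -0.01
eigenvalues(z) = [0.87, -0.88]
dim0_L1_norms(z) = [1.2, 1.23]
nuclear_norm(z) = 1.75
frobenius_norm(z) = 1.24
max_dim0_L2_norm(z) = 0.88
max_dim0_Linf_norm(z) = 0.73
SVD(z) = [[0.75, 0.66],[0.66, -0.75]] @ diag([0.8862374808788744, 0.8638768011038764]) @ [[0.25, -0.97], [0.97, 0.25]]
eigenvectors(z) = [[0.96, 0.30], [-0.29, 0.95]]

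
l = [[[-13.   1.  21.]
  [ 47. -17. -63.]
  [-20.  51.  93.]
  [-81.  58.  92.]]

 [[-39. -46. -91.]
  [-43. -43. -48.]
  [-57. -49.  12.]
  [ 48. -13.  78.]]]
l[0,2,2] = 93.0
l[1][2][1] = -49.0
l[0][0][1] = 1.0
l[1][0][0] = -39.0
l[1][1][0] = -43.0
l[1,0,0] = -39.0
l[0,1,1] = -17.0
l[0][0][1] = 1.0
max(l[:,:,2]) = 93.0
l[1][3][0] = 48.0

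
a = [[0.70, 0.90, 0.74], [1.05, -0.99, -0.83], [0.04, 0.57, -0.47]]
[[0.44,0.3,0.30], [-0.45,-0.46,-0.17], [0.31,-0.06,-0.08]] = a @[[0.02, -0.07, 0.09], [0.51, 0.14, 0.06], [-0.04, 0.30, 0.25]]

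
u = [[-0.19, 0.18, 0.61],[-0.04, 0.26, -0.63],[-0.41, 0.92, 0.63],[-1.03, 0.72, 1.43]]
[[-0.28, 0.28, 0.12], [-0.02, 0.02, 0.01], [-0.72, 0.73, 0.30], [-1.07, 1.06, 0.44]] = u @ [[0.48, -0.44, -0.18], [-0.44, 0.47, 0.19], [-0.18, 0.19, 0.08]]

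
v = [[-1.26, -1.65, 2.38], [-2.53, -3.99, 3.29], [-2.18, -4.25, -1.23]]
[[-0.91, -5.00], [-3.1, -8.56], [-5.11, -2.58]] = v@[[0.17, 0.47],[1.00, 0.75],[0.40, -1.33]]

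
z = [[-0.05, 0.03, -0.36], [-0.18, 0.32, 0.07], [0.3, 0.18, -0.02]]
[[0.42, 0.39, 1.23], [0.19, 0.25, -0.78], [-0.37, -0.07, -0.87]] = z @ [[-1.32,-0.66,-1.58], [0.06,0.61,-2.59], [-0.98,-0.95,-3.4]]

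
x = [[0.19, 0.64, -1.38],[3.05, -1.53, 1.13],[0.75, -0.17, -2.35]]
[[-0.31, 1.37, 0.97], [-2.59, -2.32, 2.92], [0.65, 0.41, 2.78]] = x @ [[-1.32, 0.12, 0.98], [-1.38, 1.57, -0.57], [-0.6, -0.25, -0.83]]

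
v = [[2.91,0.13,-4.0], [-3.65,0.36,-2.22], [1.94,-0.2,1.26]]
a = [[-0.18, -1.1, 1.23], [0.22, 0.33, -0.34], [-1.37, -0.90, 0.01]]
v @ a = [[4.98, 0.44, 3.50], [3.78, 6.13, -4.63], [-2.12, -3.33, 2.47]]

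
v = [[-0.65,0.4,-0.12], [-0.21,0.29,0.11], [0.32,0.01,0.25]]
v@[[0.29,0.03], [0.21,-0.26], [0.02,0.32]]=[[-0.11, -0.16], [0.00, -0.05], [0.1, 0.09]]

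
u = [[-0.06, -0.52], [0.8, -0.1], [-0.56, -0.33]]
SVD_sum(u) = [[-0.17, -0.04], [0.74, 0.17], [-0.60, -0.14]] + [[0.11, -0.48], [0.06, -0.27], [0.04, -0.19]]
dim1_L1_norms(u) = [0.58, 0.9, 0.89]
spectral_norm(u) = 0.99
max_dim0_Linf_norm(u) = 0.8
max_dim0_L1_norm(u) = 1.42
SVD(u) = [[-0.17,  -0.82],[0.76,  -0.46],[-0.62,  -0.33]] @ diag([0.9940266648577377, 0.5986743601924193]) @ [[0.98,0.22], [-0.22,0.98]]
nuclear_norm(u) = 1.59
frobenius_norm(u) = 1.16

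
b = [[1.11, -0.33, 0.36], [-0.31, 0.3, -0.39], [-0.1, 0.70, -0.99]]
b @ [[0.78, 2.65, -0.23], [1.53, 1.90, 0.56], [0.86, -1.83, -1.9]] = [[0.67, 1.66, -1.12], [-0.12, 0.46, 0.98], [0.14, 2.88, 2.30]]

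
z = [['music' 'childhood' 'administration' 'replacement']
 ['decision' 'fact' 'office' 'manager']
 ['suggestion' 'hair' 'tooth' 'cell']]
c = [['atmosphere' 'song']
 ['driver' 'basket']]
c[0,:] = ['atmosphere', 'song']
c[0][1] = 'song'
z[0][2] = 'administration'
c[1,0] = 'driver'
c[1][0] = 'driver'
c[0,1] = 'song'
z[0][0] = 'music'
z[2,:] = ['suggestion', 'hair', 'tooth', 'cell']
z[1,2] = 'office'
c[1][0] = 'driver'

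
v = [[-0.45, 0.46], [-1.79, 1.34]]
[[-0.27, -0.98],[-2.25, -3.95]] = v@[[3.03, 2.31], [2.37, 0.14]]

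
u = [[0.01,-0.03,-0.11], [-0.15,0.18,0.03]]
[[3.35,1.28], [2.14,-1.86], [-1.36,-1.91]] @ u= [[-0.16, 0.13, -0.33],[0.3, -0.4, -0.29],[0.27, -0.30, 0.09]]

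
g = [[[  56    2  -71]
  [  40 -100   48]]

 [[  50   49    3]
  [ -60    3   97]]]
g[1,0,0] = 50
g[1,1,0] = -60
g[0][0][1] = 2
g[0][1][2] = 48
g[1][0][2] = 3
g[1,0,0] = 50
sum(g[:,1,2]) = 145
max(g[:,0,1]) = 49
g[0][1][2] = 48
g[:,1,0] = [40, -60]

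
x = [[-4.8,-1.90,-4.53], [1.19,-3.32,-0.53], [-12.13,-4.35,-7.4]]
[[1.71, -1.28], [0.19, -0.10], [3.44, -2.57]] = x @ [[-0.13,0.10],[-0.07,0.04],[-0.21,0.16]]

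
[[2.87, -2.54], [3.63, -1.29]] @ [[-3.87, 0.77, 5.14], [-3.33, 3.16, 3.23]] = [[-2.65, -5.82, 6.55], [-9.75, -1.28, 14.49]]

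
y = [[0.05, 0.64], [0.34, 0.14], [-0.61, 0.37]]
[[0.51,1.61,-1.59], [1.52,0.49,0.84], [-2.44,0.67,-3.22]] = y@[[4.28,0.41,3.60], [0.47,2.49,-2.77]]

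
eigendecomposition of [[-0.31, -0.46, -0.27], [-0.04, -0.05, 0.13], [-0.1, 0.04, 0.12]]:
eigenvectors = [[0.98,  0.64,  0.7], [0.04,  -0.38,  -0.57], [0.19,  -0.66,  0.43]]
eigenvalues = [-0.38, 0.24, -0.1]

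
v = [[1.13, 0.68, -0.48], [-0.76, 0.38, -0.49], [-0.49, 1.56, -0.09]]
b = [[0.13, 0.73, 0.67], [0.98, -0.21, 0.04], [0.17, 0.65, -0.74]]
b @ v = [[-0.74, 1.41, -0.48],  [1.25, 0.65, -0.37],  [0.06, -0.79, -0.33]]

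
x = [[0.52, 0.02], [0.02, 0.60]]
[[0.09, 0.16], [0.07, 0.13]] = x @ [[0.17, 0.30], [0.11, 0.20]]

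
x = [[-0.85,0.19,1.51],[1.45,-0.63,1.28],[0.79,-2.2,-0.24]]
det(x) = -6.33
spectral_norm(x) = 2.71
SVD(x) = [[-0.21,0.73,-0.65], [0.53,0.64,0.56], [0.82,-0.23,-0.52]] @ diag([2.707849482419233, 1.9999723039890756, 1.1687009728063562]) @ [[0.59,-0.81,0.07], [0.06,0.12,0.99], [0.81,0.58,-0.12]]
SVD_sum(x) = [[-0.33, 0.45, -0.04], [0.85, -1.16, 0.09], [1.31, -1.79, 0.14]] + [[0.09, 0.18, 1.46],[0.08, 0.16, 1.26],[-0.03, -0.06, -0.46]] + [[-0.61, -0.44, 0.09], [0.52, 0.38, -0.08], [-0.49, -0.35, 0.07]]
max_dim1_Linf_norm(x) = 2.2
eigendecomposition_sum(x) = [[-1.41+0.00j, (0.94-0j), 0.50+0.00j], [(0.43-0j), -0.28+0.00j, -0.15-0.00j], [(1.11-0j), (-0.74+0j), -0.40-0.00j]] + [[(0.28+0.25j),(-0.37+0.43j),(0.5+0.16j)], [(0.51+0.12j),-0.17+0.77j,0.72-0.14j], [-0.16+0.48j,-0.73-0.23j,(0.08+0.7j)]] + [[0.28-0.25j, -0.37-0.43j, 0.50-0.16j], [(0.51-0.12j), -0.17-0.77j, (0.72+0.14j)], [(-0.16-0.48j), (-0.73+0.23j), 0.08-0.70j]]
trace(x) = -1.72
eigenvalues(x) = [(-2.09+0j), (0.19+1.73j), (0.19-1.73j)]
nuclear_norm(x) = 5.88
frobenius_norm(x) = 3.56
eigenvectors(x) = [[(0.76+0j), -0.41-0.22j, -0.41+0.22j],[-0.23+0.00j, (-0.64+0j), (-0.64-0j)],[-0.60+0.00j, 0.05-0.61j, 0.05+0.61j]]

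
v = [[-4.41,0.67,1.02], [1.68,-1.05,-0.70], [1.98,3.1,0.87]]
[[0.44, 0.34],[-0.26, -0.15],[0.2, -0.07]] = v @ [[-0.1, -0.08], [0.16, 0.04], [-0.11, -0.04]]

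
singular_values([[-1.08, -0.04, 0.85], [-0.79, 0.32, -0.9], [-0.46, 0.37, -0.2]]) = [1.44, 1.3, 0.23]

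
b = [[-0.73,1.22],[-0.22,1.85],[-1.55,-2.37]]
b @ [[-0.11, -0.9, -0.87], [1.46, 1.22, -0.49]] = [[1.86,2.15,0.04], [2.73,2.46,-0.72], [-3.29,-1.5,2.51]]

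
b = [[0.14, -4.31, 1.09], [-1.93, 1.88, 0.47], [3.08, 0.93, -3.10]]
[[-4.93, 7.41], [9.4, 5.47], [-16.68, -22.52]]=b @ [[-1.66, -2.14],[2.2, -0.53],[4.39, 4.98]]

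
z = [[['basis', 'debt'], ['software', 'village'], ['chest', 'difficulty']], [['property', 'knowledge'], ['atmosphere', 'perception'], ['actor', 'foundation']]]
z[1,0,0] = 'property'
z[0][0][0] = 'basis'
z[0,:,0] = ['basis', 'software', 'chest']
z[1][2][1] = 'foundation'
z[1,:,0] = ['property', 'atmosphere', 'actor']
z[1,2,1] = 'foundation'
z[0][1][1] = 'village'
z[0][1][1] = 'village'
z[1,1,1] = 'perception'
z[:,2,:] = [['chest', 'difficulty'], ['actor', 'foundation']]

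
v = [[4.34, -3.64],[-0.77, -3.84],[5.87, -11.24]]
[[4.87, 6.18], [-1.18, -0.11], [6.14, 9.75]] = v @ [[1.18, 1.24], [0.07, -0.22]]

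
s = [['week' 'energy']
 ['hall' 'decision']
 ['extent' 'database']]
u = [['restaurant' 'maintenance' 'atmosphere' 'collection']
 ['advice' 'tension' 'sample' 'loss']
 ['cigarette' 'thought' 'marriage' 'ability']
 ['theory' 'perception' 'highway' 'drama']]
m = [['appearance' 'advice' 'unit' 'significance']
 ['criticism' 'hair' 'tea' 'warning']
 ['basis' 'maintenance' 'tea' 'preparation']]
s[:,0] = ['week', 'hall', 'extent']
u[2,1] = 'thought'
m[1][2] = 'tea'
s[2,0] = 'extent'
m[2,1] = 'maintenance'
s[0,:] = ['week', 'energy']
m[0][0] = 'appearance'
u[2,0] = 'cigarette'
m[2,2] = 'tea'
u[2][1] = 'thought'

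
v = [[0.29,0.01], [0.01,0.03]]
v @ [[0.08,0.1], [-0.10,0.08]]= [[0.02,0.03], [-0.00,0.0]]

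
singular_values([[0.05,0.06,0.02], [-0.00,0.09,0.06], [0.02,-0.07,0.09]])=[0.13, 0.11, 0.04]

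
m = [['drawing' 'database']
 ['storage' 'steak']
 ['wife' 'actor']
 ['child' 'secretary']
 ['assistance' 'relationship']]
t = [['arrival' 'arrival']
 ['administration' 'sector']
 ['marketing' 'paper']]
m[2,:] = ['wife', 'actor']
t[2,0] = 'marketing'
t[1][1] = 'sector'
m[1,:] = ['storage', 'steak']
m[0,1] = 'database'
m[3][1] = 'secretary'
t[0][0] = 'arrival'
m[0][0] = 'drawing'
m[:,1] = ['database', 'steak', 'actor', 'secretary', 'relationship']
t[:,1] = ['arrival', 'sector', 'paper']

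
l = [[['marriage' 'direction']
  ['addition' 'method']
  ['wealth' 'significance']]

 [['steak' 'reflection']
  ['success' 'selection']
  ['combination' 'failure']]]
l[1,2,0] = 'combination'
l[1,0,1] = 'reflection'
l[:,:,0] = [['marriage', 'addition', 'wealth'], ['steak', 'success', 'combination']]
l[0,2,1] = 'significance'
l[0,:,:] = [['marriage', 'direction'], ['addition', 'method'], ['wealth', 'significance']]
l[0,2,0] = 'wealth'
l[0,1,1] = 'method'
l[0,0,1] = 'direction'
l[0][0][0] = 'marriage'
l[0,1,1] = 'method'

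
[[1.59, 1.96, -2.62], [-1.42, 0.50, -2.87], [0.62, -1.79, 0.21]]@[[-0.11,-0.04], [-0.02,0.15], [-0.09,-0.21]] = [[0.02, 0.78], [0.40, 0.73], [-0.05, -0.34]]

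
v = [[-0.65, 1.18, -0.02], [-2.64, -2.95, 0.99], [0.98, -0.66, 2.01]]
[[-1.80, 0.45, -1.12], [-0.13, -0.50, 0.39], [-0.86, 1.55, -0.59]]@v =[[-1.12,-2.71,-1.77], [1.79,1.06,0.29], [-4.11,-5.2,0.37]]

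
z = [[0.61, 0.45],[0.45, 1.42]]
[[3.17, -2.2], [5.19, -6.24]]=z@ [[3.27,-0.48], [2.62,-4.24]]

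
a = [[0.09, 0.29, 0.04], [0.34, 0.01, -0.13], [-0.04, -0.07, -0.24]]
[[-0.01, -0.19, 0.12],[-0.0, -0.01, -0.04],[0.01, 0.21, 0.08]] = a@ [[-0.02, -0.28, -0.31], [-0.01, -0.48, 0.57], [-0.04, -0.69, -0.44]]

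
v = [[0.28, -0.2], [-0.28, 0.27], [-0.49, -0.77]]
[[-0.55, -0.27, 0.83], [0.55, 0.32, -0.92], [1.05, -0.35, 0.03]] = v@[[-2.03, -0.44, 2.02], [-0.07, 0.73, -1.33]]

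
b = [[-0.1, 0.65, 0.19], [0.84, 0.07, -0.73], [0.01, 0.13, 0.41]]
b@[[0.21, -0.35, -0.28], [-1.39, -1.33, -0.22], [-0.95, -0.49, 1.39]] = [[-1.1,  -0.92,  0.15], [0.77,  -0.03,  -1.27], [-0.57,  -0.38,  0.54]]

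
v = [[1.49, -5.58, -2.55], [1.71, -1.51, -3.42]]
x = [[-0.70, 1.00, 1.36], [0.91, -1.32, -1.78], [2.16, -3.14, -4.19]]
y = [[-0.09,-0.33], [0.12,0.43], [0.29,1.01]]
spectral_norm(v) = 7.15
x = y @ v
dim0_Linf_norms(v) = [1.71, 5.58, 3.42]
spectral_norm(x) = 6.42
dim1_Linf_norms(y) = [0.33, 0.43, 1.01]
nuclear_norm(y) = 1.20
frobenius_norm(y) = 1.19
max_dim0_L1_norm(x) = 7.33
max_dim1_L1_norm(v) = 9.62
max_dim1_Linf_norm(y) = 1.01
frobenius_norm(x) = 6.42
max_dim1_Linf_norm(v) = 5.58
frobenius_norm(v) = 7.53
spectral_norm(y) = 1.19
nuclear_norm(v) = 9.52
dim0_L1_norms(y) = [0.5, 1.77]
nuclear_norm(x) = 6.44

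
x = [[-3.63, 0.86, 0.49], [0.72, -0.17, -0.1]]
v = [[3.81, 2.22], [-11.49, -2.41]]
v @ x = [[-12.23,  2.9,  1.64], [39.97,  -9.47,  -5.39]]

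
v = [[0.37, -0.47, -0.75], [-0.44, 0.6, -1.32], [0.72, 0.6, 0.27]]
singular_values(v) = [1.6, 0.96, 0.82]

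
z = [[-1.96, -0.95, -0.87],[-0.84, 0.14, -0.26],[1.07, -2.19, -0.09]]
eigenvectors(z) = [[0.94, -0.25, -0.32], [0.33, -0.27, -0.19], [-0.14, 0.93, 0.93]]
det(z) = 0.01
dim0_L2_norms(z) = [2.39, 2.39, 0.91]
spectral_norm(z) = 2.54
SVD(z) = [[-0.58, 0.76, -0.30],[-0.33, 0.11, 0.94],[0.75, 0.64, 0.19]] @ diag([2.5358856353883534, 2.4108469137990465, 0.0010965658280696479]) @ [[0.87, -0.45, 0.21], [-0.38, -0.87, -0.31], [0.32, 0.19, -0.93]]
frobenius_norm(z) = 3.50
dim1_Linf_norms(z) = [1.96, 0.84, 2.19]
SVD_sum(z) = [[-1.27, 0.65, -0.30], [-0.74, 0.38, -0.17], [1.65, -0.85, 0.39]] + [[-0.69, -1.60, -0.57], [-0.1, -0.24, -0.09], [-0.58, -1.34, -0.48]] + [[-0.00, -0.0, 0.00], [0.0, 0.0, -0.0], [0.00, 0.0, -0.00]]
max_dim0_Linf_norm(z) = 2.19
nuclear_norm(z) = 4.95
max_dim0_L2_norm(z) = 2.39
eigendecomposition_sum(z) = [[-1.74, -1.61, -0.93],[-0.61, -0.56, -0.32],[0.26, 0.24, 0.14]] + [[-0.21, 0.62, 0.06], [-0.23, 0.68, 0.06], [0.78, -2.32, -0.21]] + [[-0.01, 0.04, 0.01], [-0.01, 0.02, 0.0], [0.03, -0.11, -0.02]]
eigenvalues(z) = [-2.16, 0.26, -0.01]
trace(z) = -1.91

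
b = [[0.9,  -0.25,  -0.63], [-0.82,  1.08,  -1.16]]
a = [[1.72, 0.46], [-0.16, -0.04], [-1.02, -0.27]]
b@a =[[2.23, 0.59],[-0.4, -0.11]]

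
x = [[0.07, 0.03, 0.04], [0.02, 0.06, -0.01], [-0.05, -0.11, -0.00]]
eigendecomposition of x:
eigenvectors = [[0.06-0.55j, (0.06+0.55j), -0.53+0.00j], [(-0.45+0.09j), -0.45-0.09j, 0.28+0.00j], [(0.69+0j), 0.69-0.00j, (0.8+0j)]]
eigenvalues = [(0.07+0.03j), (0.07-0.03j), (-0.01+0j)]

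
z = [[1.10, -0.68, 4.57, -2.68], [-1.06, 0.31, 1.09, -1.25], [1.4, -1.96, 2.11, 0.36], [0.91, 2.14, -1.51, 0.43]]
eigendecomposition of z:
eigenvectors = [[(-0.83+0j), (-0.66+0j), (-0.66-0j), (-0.27+0j)], [(0.05+0j), -0.36-0.23j, (-0.36+0.23j), 0.43+0.00j], [-0.55+0.00j, (0.17-0.08j), 0.17+0.08j, 0.52+0.00j], [0.05+0.00j, 0.03+0.59j, (0.03-0.59j), (0.69+0j)]]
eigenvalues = [(4.36+0j), (-0.34+2.71j), (-0.34-2.71j), (0.26+0j)]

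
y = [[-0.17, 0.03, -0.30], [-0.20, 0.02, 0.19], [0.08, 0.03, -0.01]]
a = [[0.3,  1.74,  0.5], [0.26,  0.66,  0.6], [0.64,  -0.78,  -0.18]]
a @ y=[[-0.36, 0.06, 0.24], [-0.13, 0.04, 0.04], [0.03, -0.0, -0.34]]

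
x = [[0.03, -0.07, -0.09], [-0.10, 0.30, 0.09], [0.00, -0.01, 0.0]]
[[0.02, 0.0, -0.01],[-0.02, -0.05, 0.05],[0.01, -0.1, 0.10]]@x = [[0.00, -0.00, -0.0], [0.00, -0.01, -0.00], [0.01, -0.03, -0.01]]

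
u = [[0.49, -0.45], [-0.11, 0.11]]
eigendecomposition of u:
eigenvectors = [[0.97, 0.68], [-0.22, 0.73]]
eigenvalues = [0.59, 0.01]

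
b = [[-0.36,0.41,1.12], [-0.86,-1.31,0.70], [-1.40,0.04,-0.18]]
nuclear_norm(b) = 4.27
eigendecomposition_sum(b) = [[-0.18+0.68j,  0.11+0.12j,  0.62+0.05j], [(-0.43-0.08j),  -0.07+0.07j,  (-0.01+0.38j)], [(-0.7-0.13j),  -0.11+0.12j,  -0.01+0.63j]] + [[-0.18-0.68j, (0.11-0.12j), (0.62-0.05j)], [-0.43+0.08j, (-0.07-0.07j), (-0.01-0.38j)], [-0.70+0.13j, (-0.11-0.12j), -0.01-0.63j]] + [[0.00-0.00j, (0.19-0j), (-0.11+0j)], [-0.00+0.00j, -1.17+0.00j, (0.72-0j)], [-0j, 0.27-0.00j, -0.16+0.00j]]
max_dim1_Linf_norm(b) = 1.4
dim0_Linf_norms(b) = [1.4, 1.31, 1.12]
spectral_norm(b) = 1.95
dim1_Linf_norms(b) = [1.12, 1.31, 1.4]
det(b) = -2.63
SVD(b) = [[-0.28, 0.82, 0.51], [-0.81, 0.09, -0.58], [-0.51, -0.57, 0.64]] @ diag([1.9453376431166978, 1.1775663618331393, 1.1492601610393693]) @ [[0.78, 0.48, -0.4], [0.37, 0.17, 0.91], [-0.51, 0.86, 0.04]]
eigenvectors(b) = [[-0.05+0.64j,-0.05-0.64j,(0.15+0j)], [(-0.4-0j),(-0.4+0j),-0.96+0.00j], [(-0.65+0j),(-0.65-0j),0.22+0.00j]]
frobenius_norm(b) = 2.55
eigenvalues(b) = [(-0.26+1.38j), (-0.26-1.38j), (-1.33+0j)]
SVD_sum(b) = [[-0.42, -0.26, 0.22], [-1.23, -0.76, 0.64], [-0.78, -0.48, 0.40]] + [[0.35,0.16,0.88], [0.04,0.02,0.09], [-0.25,-0.11,-0.62]] + [[-0.3,0.5,0.03],[0.34,-0.57,-0.03],[-0.37,0.63,0.03]]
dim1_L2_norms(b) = [1.25, 1.72, 1.41]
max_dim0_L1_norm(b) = 2.62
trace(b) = -1.85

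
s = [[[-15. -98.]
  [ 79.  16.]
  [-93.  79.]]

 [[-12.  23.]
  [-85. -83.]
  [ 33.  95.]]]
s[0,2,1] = 79.0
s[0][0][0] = -15.0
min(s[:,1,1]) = -83.0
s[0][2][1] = 79.0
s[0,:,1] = [-98.0, 16.0, 79.0]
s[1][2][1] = 95.0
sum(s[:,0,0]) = -27.0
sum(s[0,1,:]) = 95.0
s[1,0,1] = 23.0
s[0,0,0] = -15.0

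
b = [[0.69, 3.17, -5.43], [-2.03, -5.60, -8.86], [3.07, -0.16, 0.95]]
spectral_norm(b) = 11.21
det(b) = -179.88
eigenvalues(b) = [(1.19+5.19j), (1.19-5.19j), (-6.35+0j)]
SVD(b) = [[-0.32, -0.95, 0.01], [-0.94, 0.32, -0.13], [0.12, -0.05, -0.99]] @ diag([11.211857706690864, 5.484620816136019, 2.925163460069219]) @ [[0.18,0.38,0.91], [-0.27,-0.87,0.41], [-0.95,0.32,0.06]]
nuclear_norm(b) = 19.62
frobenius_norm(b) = 12.82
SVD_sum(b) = [[-0.66, -1.36, -3.28], [-1.93, -3.96, -9.56], [0.25, 0.51, 1.24]] + [[1.38, 4.52, -2.15], [-0.46, -1.52, 0.72], [0.08, 0.25, -0.12]] + [[-0.03, 0.01, 0.0],  [0.37, -0.12, -0.02],  [2.74, -0.92, -0.17]]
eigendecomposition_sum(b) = [[(0.5+2.48j), (0.74+0.55j), -3.62+1.62j], [-1.48+0.75j, -0.22+0.56j, -1.65-2.01j], [(1.46-0.27j), (0.33-0.43j), 0.92+2.14j]] + [[(0.5-2.48j), 0.74-0.55j, -3.62-1.62j], [-1.48-0.75j, -0.22-0.56j, -1.65+2.01j], [1.46+0.27j, (0.33+0.43j), 0.92-2.14j]] + [[-0.31+0.00j, (1.69-0j), 1.82-0.00j],[0.94-0.00j, -5.16+0.00j, (-5.56+0j)],[(0.15-0j), (-0.82+0j), (-0.89+0j)]]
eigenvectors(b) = [[-0.75+0.00j, (-0.75-0j), (-0.31+0j)],[(-0.13-0.47j), -0.13+0.47j, (0.94+0j)],[(-0.01+0.44j), -0.01-0.44j, 0.15+0.00j]]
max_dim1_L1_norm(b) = 16.49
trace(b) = -3.96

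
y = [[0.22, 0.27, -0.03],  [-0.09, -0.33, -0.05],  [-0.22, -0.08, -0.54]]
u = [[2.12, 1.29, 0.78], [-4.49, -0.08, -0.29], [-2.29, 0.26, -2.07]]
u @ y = [[0.18,0.08,-0.55],[-0.92,-1.16,0.3],[-0.07,-0.54,1.17]]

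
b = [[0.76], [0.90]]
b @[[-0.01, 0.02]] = [[-0.01, 0.02], [-0.01, 0.02]]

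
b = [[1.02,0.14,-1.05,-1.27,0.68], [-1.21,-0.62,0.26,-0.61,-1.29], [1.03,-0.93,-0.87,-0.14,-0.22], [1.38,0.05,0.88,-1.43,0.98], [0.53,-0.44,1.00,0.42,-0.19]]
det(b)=-1.425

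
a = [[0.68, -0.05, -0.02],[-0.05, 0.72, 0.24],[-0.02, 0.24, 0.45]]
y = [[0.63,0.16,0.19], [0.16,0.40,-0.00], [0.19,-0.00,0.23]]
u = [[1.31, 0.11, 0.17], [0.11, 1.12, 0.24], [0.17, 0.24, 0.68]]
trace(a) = 1.85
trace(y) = 1.26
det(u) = 0.89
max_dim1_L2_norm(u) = 1.33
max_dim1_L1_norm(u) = 1.59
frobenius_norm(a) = 1.14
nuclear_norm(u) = 3.11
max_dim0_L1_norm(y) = 0.98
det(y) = 0.04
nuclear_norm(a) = 1.85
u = y + a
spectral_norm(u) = 1.45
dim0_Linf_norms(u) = [1.31, 1.12, 0.68]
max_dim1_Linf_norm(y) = 0.63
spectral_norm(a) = 0.87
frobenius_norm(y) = 0.86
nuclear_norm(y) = 1.26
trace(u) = 3.11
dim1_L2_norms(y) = [0.68, 0.43, 0.3]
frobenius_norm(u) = 1.91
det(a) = 0.18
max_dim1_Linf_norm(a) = 0.72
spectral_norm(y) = 0.77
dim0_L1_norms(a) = [0.75, 1.01, 0.71]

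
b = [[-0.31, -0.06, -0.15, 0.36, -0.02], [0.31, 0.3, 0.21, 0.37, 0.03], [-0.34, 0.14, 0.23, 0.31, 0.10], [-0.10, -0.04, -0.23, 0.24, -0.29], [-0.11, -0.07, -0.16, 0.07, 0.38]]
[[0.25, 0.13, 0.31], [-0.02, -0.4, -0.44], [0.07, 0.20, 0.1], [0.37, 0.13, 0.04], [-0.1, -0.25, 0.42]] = b @ [[-0.43, -0.88, -0.67], [0.78, -0.35, -0.47], [-0.72, 0.49, -0.54], [0.12, -0.29, 0.0], [-0.57, -0.71, 0.59]]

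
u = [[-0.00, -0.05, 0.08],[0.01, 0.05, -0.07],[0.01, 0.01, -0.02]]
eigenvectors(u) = [[0.59,-0.69,0.80], [-0.62,-0.58,-0.6], [-0.53,-0.44,0.03]]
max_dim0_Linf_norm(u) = 0.08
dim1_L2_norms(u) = [0.09, 0.09, 0.02]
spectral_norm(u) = 0.13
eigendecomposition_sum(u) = [[-0.01, -0.01, 0.02], [0.01, 0.01, -0.02], [0.01, 0.01, -0.02]] + [[0.0, 0.01, -0.0], [0.00, 0.01, -0.0], [0.0, 0.00, -0.00]] + [[0.00, -0.05, 0.06], [-0.00, 0.04, -0.04], [0.0, -0.00, 0.00]]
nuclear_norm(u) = 0.15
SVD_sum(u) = [[-0.01, -0.05, 0.08], [0.01, 0.05, -0.07], [0.00, 0.01, -0.02]] + [[0.01, 0.00, 0.0],  [0.0, 0.00, 0.0],  [0.01, 0.00, 0.0]] + [[-0.0,  0.0,  0.00], [-0.00,  0.0,  0.00], [0.0,  -0.0,  -0.0]]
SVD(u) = [[-0.73, -0.55, -0.42], [0.67, -0.4, -0.63], [0.18, -0.74, 0.65]] @ diag([0.12979841643919945, 0.011401681133029008, 0.004729984906624849]) @ [[0.06, 0.55, -0.83], [-1.00, -0.01, -0.08], [0.05, -0.84, -0.55]]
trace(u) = 0.03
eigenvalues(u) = [-0.02, 0.01, 0.04]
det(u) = -0.00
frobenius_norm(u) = 0.13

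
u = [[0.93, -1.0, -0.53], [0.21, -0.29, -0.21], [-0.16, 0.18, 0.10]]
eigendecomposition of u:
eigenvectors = [[-0.96, 0.49, 0.65], [-0.22, 0.72, 0.74], [0.17, -0.49, -0.19]]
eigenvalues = [0.79, -0.0, -0.05]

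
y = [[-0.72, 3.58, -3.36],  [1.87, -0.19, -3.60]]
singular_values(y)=[5.61, 3.11]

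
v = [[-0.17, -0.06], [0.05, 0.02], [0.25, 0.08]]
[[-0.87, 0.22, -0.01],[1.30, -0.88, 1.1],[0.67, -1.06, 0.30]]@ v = [[0.16, 0.06], [0.01, -0.01], [-0.09, -0.04]]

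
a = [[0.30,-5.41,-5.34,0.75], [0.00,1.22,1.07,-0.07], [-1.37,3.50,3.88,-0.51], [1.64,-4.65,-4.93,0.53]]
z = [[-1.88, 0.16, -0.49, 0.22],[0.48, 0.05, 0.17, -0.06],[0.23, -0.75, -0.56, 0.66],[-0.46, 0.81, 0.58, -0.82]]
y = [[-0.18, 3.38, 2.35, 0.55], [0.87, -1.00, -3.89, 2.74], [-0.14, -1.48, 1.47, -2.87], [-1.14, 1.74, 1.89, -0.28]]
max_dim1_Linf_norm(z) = 1.88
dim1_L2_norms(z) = [1.96, 0.52, 1.17, 1.37]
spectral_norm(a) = 11.74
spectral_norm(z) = 2.08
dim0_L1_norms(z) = [3.05, 1.77, 1.8, 1.76]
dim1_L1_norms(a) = [11.8, 2.36, 9.26, 11.75]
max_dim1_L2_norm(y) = 4.94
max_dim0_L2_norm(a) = 8.31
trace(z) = -3.21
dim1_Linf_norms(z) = [1.88, 0.48, 0.75, 0.82]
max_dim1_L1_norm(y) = 8.5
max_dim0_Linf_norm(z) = 1.88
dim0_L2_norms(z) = [2.01, 1.12, 0.96, 1.08]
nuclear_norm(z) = 3.92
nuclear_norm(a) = 13.15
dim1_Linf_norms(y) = [3.38, 3.89, 2.87, 1.89]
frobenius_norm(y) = 7.89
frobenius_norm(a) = 11.81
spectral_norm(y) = 6.46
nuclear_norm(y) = 11.86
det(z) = -0.00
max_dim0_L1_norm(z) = 3.05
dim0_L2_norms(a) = [2.16, 8.04, 8.31, 1.05]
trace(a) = 5.93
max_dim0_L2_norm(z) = 2.01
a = z @ y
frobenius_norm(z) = 2.71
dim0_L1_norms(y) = [2.33, 7.6, 9.6, 6.44]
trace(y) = 0.01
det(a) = 0.00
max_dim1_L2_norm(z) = 1.96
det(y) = 3.13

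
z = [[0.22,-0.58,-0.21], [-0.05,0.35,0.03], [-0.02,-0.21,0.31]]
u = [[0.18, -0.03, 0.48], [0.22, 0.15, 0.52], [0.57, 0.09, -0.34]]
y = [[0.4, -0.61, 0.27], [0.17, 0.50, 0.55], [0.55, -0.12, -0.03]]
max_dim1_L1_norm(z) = 1.01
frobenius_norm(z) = 0.83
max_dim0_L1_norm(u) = 1.34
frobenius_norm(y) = 1.23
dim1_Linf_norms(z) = [0.58, 0.35, 0.31]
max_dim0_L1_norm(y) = 1.23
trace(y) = 0.87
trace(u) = -0.01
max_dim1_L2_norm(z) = 0.65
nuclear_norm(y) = 2.02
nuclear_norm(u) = 1.55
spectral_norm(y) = 0.90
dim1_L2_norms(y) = [0.78, 0.76, 0.56]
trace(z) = 0.88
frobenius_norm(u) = 1.03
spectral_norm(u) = 0.79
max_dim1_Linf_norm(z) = 0.58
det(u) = -0.06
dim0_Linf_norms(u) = [0.57, 0.15, 0.52]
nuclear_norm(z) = 1.16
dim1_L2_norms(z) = [0.65, 0.35, 0.37]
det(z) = 0.01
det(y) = -0.25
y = u + z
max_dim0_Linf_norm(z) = 0.58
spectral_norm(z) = 0.75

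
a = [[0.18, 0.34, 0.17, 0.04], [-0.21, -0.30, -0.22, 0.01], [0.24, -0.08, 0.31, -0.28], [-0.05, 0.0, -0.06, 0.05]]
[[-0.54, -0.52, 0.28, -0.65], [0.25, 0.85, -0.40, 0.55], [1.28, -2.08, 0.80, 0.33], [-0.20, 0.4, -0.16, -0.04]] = a@[[-0.01, -2.18, -1.76, -3.73],[-2.80, -0.12, 1.41, 0.15],[2.66, -1.44, 1.42, 0.68],[-0.85, 4.0, -3.2, -3.68]]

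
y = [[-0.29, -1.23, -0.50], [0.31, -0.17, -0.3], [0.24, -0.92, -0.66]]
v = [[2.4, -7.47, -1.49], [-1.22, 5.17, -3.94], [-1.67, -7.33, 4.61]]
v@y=[[-3.37, -0.31, 2.02], [1.01, 4.25, 1.66], [-0.68, -0.94, -0.01]]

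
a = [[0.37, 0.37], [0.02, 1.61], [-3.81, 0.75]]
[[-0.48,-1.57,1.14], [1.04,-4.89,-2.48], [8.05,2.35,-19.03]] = a @ [[-1.98, -1.21, 4.68],[0.67, -3.02, -1.60]]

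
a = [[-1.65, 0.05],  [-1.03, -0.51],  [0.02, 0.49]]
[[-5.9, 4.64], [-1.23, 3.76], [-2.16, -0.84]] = a @ [[3.44,-2.86], [-4.54,-1.59]]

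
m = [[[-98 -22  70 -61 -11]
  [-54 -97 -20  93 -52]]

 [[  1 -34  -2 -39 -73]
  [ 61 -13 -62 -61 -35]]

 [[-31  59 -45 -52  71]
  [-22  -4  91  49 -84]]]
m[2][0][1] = 59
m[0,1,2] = -20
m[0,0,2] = 70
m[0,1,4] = -52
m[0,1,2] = -20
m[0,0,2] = 70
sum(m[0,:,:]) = -252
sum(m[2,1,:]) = 30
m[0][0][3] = -61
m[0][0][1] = -22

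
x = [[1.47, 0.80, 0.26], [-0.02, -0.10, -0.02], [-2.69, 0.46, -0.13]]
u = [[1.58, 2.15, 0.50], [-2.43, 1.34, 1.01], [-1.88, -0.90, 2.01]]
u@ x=[[0.93, 1.28, 0.3], [-6.32, -1.61, -0.79], [-8.15, -0.49, -0.73]]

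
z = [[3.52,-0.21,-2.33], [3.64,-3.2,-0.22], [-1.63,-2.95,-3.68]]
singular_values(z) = [6.12, 4.74, 2.53]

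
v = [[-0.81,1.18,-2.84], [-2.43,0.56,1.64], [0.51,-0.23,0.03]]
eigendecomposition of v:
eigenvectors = [[(0.11-0.61j), 0.11+0.61j, 0.38+0.00j], [0.77+0.00j, 0.77-0.00j, 0.89+0.00j], [(-0.15+0.07j), (-0.15-0.07j), (0.26+0j)]]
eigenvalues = [(-0.11+2.05j), (-0.11-2.05j), (-0.01+0j)]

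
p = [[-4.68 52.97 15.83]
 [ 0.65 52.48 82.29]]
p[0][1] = 52.97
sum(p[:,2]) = 98.12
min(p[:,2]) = 15.83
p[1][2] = 82.29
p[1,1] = 52.48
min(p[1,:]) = 0.65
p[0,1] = 52.97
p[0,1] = 52.97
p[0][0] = -4.68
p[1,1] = 52.48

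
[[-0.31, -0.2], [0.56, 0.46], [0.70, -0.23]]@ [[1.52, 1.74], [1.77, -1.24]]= [[-0.83, -0.29], [1.67, 0.40], [0.66, 1.50]]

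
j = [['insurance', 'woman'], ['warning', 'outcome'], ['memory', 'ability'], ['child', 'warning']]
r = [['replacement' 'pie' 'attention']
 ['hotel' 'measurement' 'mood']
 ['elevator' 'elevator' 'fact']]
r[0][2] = 'attention'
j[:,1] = ['woman', 'outcome', 'ability', 'warning']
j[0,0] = 'insurance'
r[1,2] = 'mood'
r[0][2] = 'attention'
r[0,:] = ['replacement', 'pie', 'attention']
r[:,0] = ['replacement', 'hotel', 'elevator']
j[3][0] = 'child'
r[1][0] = 'hotel'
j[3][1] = 'warning'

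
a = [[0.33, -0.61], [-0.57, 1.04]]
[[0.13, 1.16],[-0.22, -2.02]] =a @[[-0.11, 4.73], [-0.27, 0.65]]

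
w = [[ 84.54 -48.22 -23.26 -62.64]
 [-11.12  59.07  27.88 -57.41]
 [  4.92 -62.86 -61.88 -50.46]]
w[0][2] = -23.26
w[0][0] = 84.54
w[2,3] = -50.46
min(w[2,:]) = -62.86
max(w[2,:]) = 4.92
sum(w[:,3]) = -170.51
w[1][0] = -11.12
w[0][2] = -23.26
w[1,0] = -11.12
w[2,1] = -62.86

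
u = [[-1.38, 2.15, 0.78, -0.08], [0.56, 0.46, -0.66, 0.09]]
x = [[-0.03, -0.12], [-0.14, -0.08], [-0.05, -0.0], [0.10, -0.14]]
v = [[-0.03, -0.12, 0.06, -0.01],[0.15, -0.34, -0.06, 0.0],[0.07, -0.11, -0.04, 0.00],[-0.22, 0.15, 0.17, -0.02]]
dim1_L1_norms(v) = [0.22, 0.55, 0.22, 0.56]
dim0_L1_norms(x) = [0.32, 0.34]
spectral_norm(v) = 0.49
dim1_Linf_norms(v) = [0.12, 0.34, 0.11, 0.22]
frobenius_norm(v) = 0.53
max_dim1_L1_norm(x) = 0.24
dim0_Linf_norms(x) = [0.14, 0.14]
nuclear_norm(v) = 0.69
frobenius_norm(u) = 2.85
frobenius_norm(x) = 0.27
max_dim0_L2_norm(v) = 0.41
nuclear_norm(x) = 0.38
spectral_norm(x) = 0.20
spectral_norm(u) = 2.68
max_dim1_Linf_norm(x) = 0.14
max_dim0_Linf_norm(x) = 0.14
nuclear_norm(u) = 3.65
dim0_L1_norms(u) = [1.94, 2.61, 1.44, 0.17]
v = x @ u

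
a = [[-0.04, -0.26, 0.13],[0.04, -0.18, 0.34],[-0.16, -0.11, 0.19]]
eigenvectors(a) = [[(0.65+0j),(0.65-0j),-0.35+0.00j], [(0.35-0.54j),(0.35+0.54j),(0.63+0j)], [(0.39+0.12j),(0.39-0.12j),(0.69+0j)]]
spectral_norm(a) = 0.51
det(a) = 0.01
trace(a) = -0.03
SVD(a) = [[-0.52, 0.38, -0.76], [-0.72, -0.68, 0.15], [-0.46, 0.63, 0.63]] @ diag([0.5133385205444421, 0.16232643946846909, 0.1401202711056921]) @ [[0.13, 0.61, -0.78], [-0.88, -0.29, -0.37], [-0.46, 0.73, 0.5]]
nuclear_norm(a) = 0.82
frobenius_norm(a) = 0.56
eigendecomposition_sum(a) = [[-0.04+0.09j, -0.12-0.04j, 0.09+0.08j], [(0.06+0.08j), -0.10+0.08j, 0.12-0.03j], [-0.04+0.05j, -0.07-0.05j, 0.04+0.07j]] + [[(-0.04-0.09j), (-0.12+0.04j), (0.09-0.08j)],  [0.06-0.08j, -0.10-0.08j, (0.12+0.03j)],  [-0.04-0.05j, -0.07+0.05j, 0.04-0.07j]] + [[0.04-0.00j, -0.01-0.00j, -0.06+0.00j],[-0.07+0.00j, (0.02+0j), (0.1-0j)],[(-0.08+0j), 0.02+0.00j, (0.11-0j)]]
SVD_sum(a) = [[-0.03, -0.16, 0.21],[-0.05, -0.23, 0.29],[-0.03, -0.14, 0.18]] + [[-0.05, -0.02, -0.02], [0.10, 0.03, 0.04], [-0.09, -0.03, -0.04]] + [[0.05, -0.08, -0.05],[-0.01, 0.02, 0.01],[-0.04, 0.06, 0.04]]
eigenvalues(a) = [(-0.1+0.24j), (-0.1-0.24j), (0.17+0j)]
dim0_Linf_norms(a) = [0.16, 0.26, 0.34]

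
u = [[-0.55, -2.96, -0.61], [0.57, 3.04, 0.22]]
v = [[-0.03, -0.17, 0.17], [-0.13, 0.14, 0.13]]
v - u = [[0.52, 2.79, 0.78], [-0.7, -2.90, -0.09]]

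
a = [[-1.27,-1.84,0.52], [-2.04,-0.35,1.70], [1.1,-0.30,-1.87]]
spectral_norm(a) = 3.70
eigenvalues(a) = [-3.36, 0.82, -0.95]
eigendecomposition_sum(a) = [[-1.67, -0.86, 1.57], [-1.64, -0.85, 1.54], [0.90, 0.47, -0.85]] + [[0.41, -0.57, -0.28], [-0.40, 0.56, 0.28], [0.21, -0.29, -0.14]] + [[-0.01, -0.41, -0.77],  [-0.00, -0.06, -0.12],  [-0.01, -0.47, -0.88]]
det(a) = 2.62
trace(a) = -3.49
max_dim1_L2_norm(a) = 2.68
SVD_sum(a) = [[-1.21, -0.44, 1.13], [-1.88, -0.68, 1.75], [1.37, 0.49, -1.27]] + [[-0.14, -1.36, -0.68], [0.02, 0.23, 0.11], [-0.09, -0.89, -0.45]] + [[0.08, -0.05, 0.07], [-0.18, 0.10, -0.16], [-0.18, 0.10, -0.15]]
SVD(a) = [[-0.46, -0.83, 0.32], [-0.72, 0.14, -0.68], [0.52, -0.54, -0.66]] @ diag([3.7021194906391215, 1.8402581300328091, 0.3842672141597316]) @ [[0.71, 0.26, -0.66], [0.09, 0.89, 0.45], [0.7, -0.38, 0.61]]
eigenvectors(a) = [[0.67, 0.67, 0.65],[0.65, -0.66, 0.10],[-0.36, 0.35, 0.75]]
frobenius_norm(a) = 4.15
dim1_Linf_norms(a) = [1.84, 2.04, 1.87]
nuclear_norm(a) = 5.93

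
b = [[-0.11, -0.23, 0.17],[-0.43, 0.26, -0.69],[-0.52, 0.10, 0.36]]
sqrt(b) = [[0.22+0.37j, (-0.21+0.13j), 0.10+0.04j], [(-0.47+0.5j), 0.54+0.19j, (-0.5+0.06j)], [-0.43+0.20j, (0.05+0.07j), (0.66+0.02j)]]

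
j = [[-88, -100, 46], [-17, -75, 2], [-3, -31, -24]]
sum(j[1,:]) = -90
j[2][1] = -31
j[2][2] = -24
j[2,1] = -31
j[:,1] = [-100, -75, -31]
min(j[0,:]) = -100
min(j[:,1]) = -100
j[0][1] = -100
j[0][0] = -88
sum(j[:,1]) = -206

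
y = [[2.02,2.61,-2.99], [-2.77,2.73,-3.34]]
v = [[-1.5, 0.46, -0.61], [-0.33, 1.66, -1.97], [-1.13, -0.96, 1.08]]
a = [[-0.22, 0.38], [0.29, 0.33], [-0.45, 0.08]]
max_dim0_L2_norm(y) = 4.48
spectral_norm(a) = 0.58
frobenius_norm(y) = 6.79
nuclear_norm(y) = 9.25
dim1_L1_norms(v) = [2.57, 3.96, 3.17]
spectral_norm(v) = 3.05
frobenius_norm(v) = 3.60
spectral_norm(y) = 5.92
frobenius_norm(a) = 0.77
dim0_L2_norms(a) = [0.58, 0.51]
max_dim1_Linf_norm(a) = 0.45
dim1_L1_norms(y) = [7.62, 8.84]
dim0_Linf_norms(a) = [0.45, 0.38]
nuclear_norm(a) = 1.09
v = a @ y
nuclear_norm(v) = 4.96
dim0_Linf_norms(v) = [1.5, 1.66, 1.97]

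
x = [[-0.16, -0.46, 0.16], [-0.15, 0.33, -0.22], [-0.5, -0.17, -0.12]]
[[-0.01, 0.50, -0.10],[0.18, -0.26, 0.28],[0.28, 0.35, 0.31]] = x @ [[-0.80, -0.42, -0.43], [0.44, -0.90, 0.06], [0.41, 0.14, -0.90]]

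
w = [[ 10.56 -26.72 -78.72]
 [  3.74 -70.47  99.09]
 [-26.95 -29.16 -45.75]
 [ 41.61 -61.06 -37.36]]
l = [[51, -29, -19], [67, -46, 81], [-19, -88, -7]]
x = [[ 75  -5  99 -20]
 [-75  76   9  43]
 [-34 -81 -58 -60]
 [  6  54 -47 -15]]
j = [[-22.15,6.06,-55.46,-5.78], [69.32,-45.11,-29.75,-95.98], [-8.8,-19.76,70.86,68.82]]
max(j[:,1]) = 6.06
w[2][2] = -45.75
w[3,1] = -61.06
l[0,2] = -19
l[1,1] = -46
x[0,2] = 99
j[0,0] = -22.15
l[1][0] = 67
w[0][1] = -26.72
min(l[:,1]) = -88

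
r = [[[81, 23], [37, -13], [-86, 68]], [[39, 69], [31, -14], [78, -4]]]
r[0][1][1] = -13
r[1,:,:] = [[39, 69], [31, -14], [78, -4]]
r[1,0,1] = 69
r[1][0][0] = 39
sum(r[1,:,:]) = 199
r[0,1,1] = -13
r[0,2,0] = -86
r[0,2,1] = 68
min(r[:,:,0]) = -86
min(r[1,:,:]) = -14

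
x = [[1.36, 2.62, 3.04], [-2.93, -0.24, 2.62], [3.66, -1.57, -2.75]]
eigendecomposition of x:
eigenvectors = [[-0.78+0.00j, (0.05-0.26j), 0.05+0.26j], [(0.25+0j), (0.75+0j), (0.75-0j)], [-0.58+0.00j, -0.51+0.34j, -0.51-0.34j]]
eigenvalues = [(2.8+0j), (-2.22+2.18j), (-2.22-2.18j)]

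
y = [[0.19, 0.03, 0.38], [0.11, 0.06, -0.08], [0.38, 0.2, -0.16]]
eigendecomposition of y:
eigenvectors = [[-0.82, -0.56, 0.42], [-0.12, 0.30, -0.90], [-0.55, 0.78, -0.14]]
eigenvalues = [0.45, -0.36, -0.0]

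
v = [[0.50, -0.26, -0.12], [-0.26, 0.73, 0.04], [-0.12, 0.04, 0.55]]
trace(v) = 1.78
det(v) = 0.15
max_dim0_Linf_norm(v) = 0.73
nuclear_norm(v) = 1.78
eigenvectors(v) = [[0.56,-0.82,-0.13], [-0.79,-0.47,-0.39], [-0.26,-0.32,0.91]]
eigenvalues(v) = [0.93, 0.3, 0.55]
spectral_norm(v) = 0.93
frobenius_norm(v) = 1.12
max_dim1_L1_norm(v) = 1.03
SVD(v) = [[-0.56, -0.13, 0.82], [0.79, -0.39, 0.47], [0.26, 0.91, 0.32]] @ diag([0.9260987913607606, 0.5501727443399121, 0.3037284642993268]) @ [[-0.56, 0.79, 0.26], [-0.13, -0.39, 0.91], [0.82, 0.47, 0.32]]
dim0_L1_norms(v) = [0.88, 1.03, 0.71]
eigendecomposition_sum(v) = [[0.29,-0.41,-0.13], [-0.41,0.58,0.19], [-0.13,0.19,0.06]] + [[0.20, 0.12, 0.08], [0.12, 0.07, 0.05], [0.08, 0.05, 0.03]] + [[0.01,0.03,-0.07],[0.03,0.09,-0.2],[-0.07,-0.2,0.46]]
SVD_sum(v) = [[0.29, -0.41, -0.13],  [-0.41, 0.58, 0.19],  [-0.13, 0.19, 0.06]] + [[0.01, 0.03, -0.07],  [0.03, 0.09, -0.2],  [-0.07, -0.2, 0.46]] + [[0.20, 0.12, 0.08], [0.12, 0.07, 0.05], [0.08, 0.05, 0.03]]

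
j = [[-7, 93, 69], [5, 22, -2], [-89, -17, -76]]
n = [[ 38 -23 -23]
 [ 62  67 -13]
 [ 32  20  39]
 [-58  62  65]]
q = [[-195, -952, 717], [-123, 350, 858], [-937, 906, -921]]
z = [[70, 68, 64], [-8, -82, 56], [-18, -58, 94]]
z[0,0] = 70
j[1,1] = 22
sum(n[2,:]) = 91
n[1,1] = 67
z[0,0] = 70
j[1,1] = 22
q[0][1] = -952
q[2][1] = 906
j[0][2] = 69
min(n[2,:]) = 20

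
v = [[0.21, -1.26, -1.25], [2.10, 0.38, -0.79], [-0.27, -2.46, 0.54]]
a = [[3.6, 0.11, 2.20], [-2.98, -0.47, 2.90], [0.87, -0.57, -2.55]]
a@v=[[0.39, -9.91, -3.4],  [-2.4, -3.56, 5.66],  [-0.33, 4.96, -2.01]]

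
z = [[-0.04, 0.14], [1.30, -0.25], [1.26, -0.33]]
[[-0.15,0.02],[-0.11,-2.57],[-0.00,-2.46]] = z@[[-0.3, -2.06], [-1.14, -0.42]]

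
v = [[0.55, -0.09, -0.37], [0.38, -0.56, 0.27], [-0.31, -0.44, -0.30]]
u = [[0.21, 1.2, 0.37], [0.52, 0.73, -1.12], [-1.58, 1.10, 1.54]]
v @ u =[[0.65, 0.19, -0.27],[-0.64, 0.34, 1.18],[0.18, -1.02, -0.08]]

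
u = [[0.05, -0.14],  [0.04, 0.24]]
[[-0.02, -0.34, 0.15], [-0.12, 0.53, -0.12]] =u@[[-1.30, -0.44, 1.07], [-0.30, 2.27, -0.68]]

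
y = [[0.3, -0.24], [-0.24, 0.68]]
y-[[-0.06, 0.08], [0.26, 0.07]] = [[0.36,-0.32], [-0.50,0.61]]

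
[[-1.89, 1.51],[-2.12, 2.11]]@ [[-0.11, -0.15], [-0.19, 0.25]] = [[-0.08, 0.66], [-0.17, 0.85]]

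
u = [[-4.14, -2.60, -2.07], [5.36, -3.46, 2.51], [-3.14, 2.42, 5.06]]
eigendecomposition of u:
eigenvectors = [[(-0.02+0.49j), -0.02-0.49j, (-0.23+0j)], [(0.83+0j), (0.83-0j), (0.13+0j)], [-0.25+0.07j, (-0.25-0.07j), (0.97+0j)]]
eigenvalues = [(-4.33+3.38j), (-4.33-3.38j), (6.11+0j)]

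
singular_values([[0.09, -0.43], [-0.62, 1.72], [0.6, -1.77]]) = [2.65, 0.06]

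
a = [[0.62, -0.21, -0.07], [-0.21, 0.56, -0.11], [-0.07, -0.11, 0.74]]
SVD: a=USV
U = [[0.56,-0.56,-0.61], [-0.67,0.12,-0.73], [0.48,0.82,-0.31]]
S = [0.81, 0.77, 0.34]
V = [[0.56,-0.67,0.48], [-0.56,0.12,0.82], [-0.61,-0.73,-0.31]]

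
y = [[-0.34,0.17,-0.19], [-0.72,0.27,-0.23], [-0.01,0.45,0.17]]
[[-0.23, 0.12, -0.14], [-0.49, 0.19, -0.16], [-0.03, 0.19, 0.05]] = y @ [[0.68, -0.04, -0.03],[-0.04, 0.47, -0.13],[-0.03, -0.13, 0.65]]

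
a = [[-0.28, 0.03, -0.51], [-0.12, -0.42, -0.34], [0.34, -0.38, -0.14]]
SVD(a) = [[0.6, -0.63, 0.50], [0.72, 0.14, -0.68], [0.36, 0.76, 0.54]] @ diag([0.7428741462652354, 0.5822690208220092, 0.18574388334929567]) @ [[-0.18, -0.57, -0.81],[0.72, -0.63, 0.29],[0.67, 0.53, -0.52]]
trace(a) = -0.84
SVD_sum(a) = [[-0.08, -0.25, -0.36], [-0.09, -0.30, -0.43], [-0.05, -0.15, -0.22]] + [[-0.26, 0.23, -0.11], [0.06, -0.05, 0.02], [0.32, -0.28, 0.13]] + [[0.06, 0.05, -0.05], [-0.09, -0.07, 0.07], [0.07, 0.05, -0.05]]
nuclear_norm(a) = 1.51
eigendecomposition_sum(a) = [[-0.16+0.15j, (0.16-0.04j), (-0.18-0.1j)], [(-0.11-0.01j), 0.07+0.04j, -0.03-0.10j], [0.15+0.06j, -0.08-0.09j, (-0.01+0.15j)]] + [[-0.16-0.15j, (0.16+0.04j), (-0.18+0.1j)], [(-0.11+0.01j), 0.07-0.04j, -0.03+0.10j], [0.15-0.06j, -0.08+0.09j, -0.01-0.15j]] + [[(0.05-0j), -0.29+0.00j, -0.15+0.00j], [0.09-0.00j, -0.55+0.00j, (-0.29+0j)], [0.04-0.00j, (-0.23+0j), -0.12+0.00j]]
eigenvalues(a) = [(-0.11+0.34j), (-0.11-0.34j), (-0.62+0j)]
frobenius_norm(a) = 0.96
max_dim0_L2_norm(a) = 0.63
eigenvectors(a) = [[(0.76+0j),(0.76-0j),(0.44+0j)],[0.25+0.26j,(0.25-0.26j),0.83+0.00j],[-0.24-0.49j,-0.24+0.49j,0.34+0.00j]]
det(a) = -0.08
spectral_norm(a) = 0.74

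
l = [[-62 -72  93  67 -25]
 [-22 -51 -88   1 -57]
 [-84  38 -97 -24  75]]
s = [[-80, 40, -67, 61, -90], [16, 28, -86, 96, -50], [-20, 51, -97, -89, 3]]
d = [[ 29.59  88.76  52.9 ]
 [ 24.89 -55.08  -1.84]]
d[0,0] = 29.59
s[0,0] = -80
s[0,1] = 40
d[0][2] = 52.9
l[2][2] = -97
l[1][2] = -88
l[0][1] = -72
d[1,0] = 24.89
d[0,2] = 52.9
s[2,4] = 3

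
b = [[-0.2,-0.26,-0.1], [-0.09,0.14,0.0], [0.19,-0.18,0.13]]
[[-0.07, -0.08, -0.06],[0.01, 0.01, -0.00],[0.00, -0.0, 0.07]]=b @[[0.13, 0.15, 0.04], [0.15, 0.17, 0.01], [0.04, 0.01, 0.5]]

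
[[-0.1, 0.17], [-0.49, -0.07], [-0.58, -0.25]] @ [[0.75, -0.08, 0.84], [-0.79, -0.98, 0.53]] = [[-0.21, -0.16, 0.01], [-0.31, 0.11, -0.45], [-0.24, 0.29, -0.62]]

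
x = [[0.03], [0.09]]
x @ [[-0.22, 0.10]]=[[-0.01, 0.00],[-0.02, 0.01]]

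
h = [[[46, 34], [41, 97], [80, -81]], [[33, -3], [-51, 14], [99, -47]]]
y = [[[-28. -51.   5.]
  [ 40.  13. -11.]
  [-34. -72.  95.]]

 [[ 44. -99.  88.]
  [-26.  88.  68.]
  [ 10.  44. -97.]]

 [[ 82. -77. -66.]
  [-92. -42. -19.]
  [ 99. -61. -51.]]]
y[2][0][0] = 82.0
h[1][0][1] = -3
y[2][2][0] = 99.0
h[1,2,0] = 99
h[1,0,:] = [33, -3]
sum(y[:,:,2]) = 12.0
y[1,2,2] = -97.0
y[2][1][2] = -19.0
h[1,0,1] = -3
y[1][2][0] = 10.0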